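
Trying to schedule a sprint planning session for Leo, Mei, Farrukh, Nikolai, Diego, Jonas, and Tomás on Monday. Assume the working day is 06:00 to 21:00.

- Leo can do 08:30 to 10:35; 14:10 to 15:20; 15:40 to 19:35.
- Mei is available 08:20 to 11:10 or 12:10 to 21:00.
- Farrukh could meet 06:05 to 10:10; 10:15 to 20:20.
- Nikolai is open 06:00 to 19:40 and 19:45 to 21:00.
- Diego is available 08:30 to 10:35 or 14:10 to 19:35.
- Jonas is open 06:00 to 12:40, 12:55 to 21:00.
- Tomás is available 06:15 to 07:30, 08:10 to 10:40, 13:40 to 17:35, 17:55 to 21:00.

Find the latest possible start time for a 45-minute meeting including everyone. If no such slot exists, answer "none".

Leo ∩ Mei: 08:30-10:35, 14:10-15:20, 15:40-19:35.
Leo ∩ Mei ∩ Farrukh: 08:30-10:10, 10:15-10:35, 14:10-15:20, 15:40-19:35.
Leo ∩ Mei ∩ Farrukh ∩ Nikolai: 08:30-10:10, 10:15-10:35, 14:10-15:20, 15:40-19:35.
Leo ∩ Mei ∩ Farrukh ∩ Nikolai ∩ Diego: 08:30-10:10, 10:15-10:35, 14:10-15:20, 15:40-19:35.
Leo ∩ Mei ∩ Farrukh ∩ Nikolai ∩ Diego ∩ Jonas: 08:30-10:10, 10:15-10:35, 14:10-15:20, 15:40-19:35.
Leo ∩ Mei ∩ Farrukh ∩ Nikolai ∩ Diego ∩ Jonas ∩ Tomás: 08:30-10:10, 10:15-10:35, 14:10-15:20, 15:40-17:35, 17:55-19:35.
So the common availability across everyone is 08:30-10:10, 10:15-10:35, 14:10-15:20, 15:40-17:35, 17:55-19:35.
The last common window of at least 45 minutes is 17:55-19:35; a 45-minute meeting can start as late as 18:50 and still end by 19:35.

18:50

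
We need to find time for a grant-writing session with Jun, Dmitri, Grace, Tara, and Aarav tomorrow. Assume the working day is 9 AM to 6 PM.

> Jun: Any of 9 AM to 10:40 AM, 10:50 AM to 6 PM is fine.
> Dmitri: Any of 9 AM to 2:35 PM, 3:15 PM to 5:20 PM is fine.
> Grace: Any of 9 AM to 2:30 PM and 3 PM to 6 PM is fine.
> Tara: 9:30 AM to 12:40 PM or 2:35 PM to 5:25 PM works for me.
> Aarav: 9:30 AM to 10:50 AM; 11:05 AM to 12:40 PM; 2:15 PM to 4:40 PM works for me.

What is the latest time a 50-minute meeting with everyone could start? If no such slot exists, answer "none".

Jun ∩ Dmitri: 09:00-10:40, 10:50-14:35, 15:15-17:20.
Jun ∩ Dmitri ∩ Grace: 09:00-10:40, 10:50-14:30, 15:15-17:20.
Jun ∩ Dmitri ∩ Grace ∩ Tara: 09:30-10:40, 10:50-12:40, 15:15-17:20.
Jun ∩ Dmitri ∩ Grace ∩ Tara ∩ Aarav: 09:30-10:40, 11:05-12:40, 15:15-16:40.
The last common window of at least 50 minutes is 15:15-16:40; a 50-minute meeting can start as late as 15:50 and still end by 16:40.

15:50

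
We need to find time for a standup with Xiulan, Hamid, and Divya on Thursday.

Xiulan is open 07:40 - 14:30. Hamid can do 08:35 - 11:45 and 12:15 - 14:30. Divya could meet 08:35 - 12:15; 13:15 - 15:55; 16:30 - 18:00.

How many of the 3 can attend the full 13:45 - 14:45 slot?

Divya can make the full 13:45-14:45 slot — that's 1.

1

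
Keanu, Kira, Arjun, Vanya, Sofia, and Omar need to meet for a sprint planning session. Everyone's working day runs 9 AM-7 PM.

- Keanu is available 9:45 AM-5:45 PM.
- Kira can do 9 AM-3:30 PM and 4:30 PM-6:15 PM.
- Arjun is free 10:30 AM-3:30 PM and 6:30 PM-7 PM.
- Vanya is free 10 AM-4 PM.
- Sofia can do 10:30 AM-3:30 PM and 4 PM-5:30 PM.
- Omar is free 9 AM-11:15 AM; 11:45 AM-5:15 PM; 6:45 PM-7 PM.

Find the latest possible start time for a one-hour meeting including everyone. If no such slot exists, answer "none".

Keanu ∩ Kira: 09:45-15:30, 16:30-17:45.
Keanu ∩ Kira ∩ Arjun: 10:30-15:30.
Keanu ∩ Kira ∩ Arjun ∩ Vanya: 10:30-15:30.
Keanu ∩ Kira ∩ Arjun ∩ Vanya ∩ Sofia: 10:30-15:30.
Keanu ∩ Kira ∩ Arjun ∩ Vanya ∩ Sofia ∩ Omar: 10:30-11:15, 11:45-15:30.
Those are the intersection windows.
The last common window of at least 60 minutes is 11:45-15:30; a 60-minute meeting can start as late as 14:30 and still end by 15:30.

14:30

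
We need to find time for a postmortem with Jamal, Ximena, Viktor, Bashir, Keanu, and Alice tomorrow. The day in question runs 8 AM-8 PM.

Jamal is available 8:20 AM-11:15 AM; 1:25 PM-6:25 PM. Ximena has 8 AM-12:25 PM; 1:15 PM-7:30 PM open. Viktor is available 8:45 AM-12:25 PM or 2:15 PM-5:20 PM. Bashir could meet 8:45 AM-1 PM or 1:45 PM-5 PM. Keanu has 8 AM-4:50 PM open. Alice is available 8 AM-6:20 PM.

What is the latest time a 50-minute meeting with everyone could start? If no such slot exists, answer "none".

Jamal ∩ Ximena: 08:20-11:15, 13:25-18:25.
Jamal ∩ Ximena ∩ Viktor: 08:45-11:15, 14:15-17:20.
Jamal ∩ Ximena ∩ Viktor ∩ Bashir: 08:45-11:15, 14:15-17:00.
Jamal ∩ Ximena ∩ Viktor ∩ Bashir ∩ Keanu: 08:45-11:15, 14:15-16:50.
Jamal ∩ Ximena ∩ Viktor ∩ Bashir ∩ Keanu ∩ Alice: 08:45-11:15, 14:15-16:50.
The last common window of at least 50 minutes is 14:15-16:50; a 50-minute meeting can start as late as 16:00 and still end by 16:50.

16:00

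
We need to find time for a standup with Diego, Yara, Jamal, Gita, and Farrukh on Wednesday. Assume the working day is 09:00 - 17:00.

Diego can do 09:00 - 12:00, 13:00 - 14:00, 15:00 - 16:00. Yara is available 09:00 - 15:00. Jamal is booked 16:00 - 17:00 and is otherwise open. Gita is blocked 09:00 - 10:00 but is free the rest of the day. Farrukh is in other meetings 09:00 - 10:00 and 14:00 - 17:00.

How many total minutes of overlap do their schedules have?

Diego free: 09:00-12:00, 13:00-14:00, 15:00-16:00.
Yara free: 09:00-15:00.
Jamal free: 09:00-16:00 (invert busy blocks within the working day).
Gita free: 10:00-17:00 (invert busy blocks within the working day).
Farrukh free: 10:00-14:00 (invert busy blocks within the working day).
Diego ∩ Yara: 09:00-12:00, 13:00-14:00.
Diego ∩ Yara ∩ Jamal: 09:00-12:00, 13:00-14:00.
Diego ∩ Yara ∩ Jamal ∩ Gita: 10:00-12:00, 13:00-14:00.
Diego ∩ Yara ∩ Jamal ∩ Gita ∩ Farrukh: 10:00-12:00, 13:00-14:00.
Summing the common windows: 120 + 60 = 180 minutes.

180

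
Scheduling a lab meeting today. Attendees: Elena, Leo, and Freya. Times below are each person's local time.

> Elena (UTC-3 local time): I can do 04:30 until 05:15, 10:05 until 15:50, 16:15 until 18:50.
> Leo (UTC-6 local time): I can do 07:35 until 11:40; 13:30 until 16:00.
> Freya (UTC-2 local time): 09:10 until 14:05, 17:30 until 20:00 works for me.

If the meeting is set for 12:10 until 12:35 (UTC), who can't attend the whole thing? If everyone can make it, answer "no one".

Elena, Leo

Elena in UTC: 07:30-08:15, 13:05-18:50, 19:15-21:50 (add 3h to convert from UTC-3).
Leo in UTC: 13:35-17:40, 19:30-22:00 (add 6h to convert from UTC-6).
Freya in UTC: 11:10-16:05, 19:30-22:00 (add 2h to convert from UTC-2).
Elena: not fully free for 12:10-12:35. Leo: not fully free for 12:10-12:35. Freya: free for 12:10-12:35.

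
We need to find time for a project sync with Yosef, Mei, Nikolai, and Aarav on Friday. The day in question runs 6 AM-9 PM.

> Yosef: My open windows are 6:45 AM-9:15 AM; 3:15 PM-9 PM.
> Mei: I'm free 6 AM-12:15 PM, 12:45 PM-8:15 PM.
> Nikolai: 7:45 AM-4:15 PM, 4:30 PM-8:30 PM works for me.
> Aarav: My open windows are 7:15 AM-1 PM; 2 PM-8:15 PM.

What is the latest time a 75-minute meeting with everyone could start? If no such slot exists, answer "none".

Yosef ∩ Mei: 06:45-09:15, 15:15-20:15.
Yosef ∩ Mei ∩ Nikolai: 07:45-09:15, 15:15-16:15, 16:30-20:15.
Yosef ∩ Mei ∩ Nikolai ∩ Aarav: 07:45-09:15, 15:15-16:15, 16:30-20:15.
The last common window of at least 75 minutes is 16:30-20:15; a 75-minute meeting can start as late as 19:00 and still end by 20:15.

19:00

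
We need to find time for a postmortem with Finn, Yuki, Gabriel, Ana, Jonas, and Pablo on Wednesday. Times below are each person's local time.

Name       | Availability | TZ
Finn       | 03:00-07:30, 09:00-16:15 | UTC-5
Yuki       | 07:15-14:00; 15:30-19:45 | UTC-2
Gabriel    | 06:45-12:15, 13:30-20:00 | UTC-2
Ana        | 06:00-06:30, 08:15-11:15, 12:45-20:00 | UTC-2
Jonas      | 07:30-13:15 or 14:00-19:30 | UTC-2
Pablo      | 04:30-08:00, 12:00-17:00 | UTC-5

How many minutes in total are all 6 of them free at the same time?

Finn in UTC: 08:00-12:30, 14:00-21:15 (add 5h to convert from UTC-5).
Yuki in UTC: 09:15-16:00, 17:30-21:45 (add 2h to convert from UTC-2).
Gabriel in UTC: 08:45-14:15, 15:30-22:00 (add 2h to convert from UTC-2).
Ana in UTC: 08:00-08:30, 10:15-13:15, 14:45-22:00 (add 2h to convert from UTC-2).
Jonas in UTC: 09:30-15:15, 16:00-21:30 (add 2h to convert from UTC-2).
Pablo in UTC: 09:30-13:00, 17:00-22:00 (add 5h to convert from UTC-5).
Finn ∩ Yuki: 09:15-12:30, 14:00-16:00, 17:30-21:15.
Finn ∩ Yuki ∩ Gabriel: 09:15-12:30, 14:00-14:15, 15:30-16:00, 17:30-21:15.
Finn ∩ Yuki ∩ Gabriel ∩ Ana: 10:15-12:30, 15:30-16:00, 17:30-21:15.
Finn ∩ Yuki ∩ Gabriel ∩ Ana ∩ Jonas: 10:15-12:30, 17:30-21:15.
Finn ∩ Yuki ∩ Gabriel ∩ Ana ∩ Jonas ∩ Pablo: 10:15-12:30, 17:30-21:15.
Summing the common windows: 135 + 225 = 360 minutes.

360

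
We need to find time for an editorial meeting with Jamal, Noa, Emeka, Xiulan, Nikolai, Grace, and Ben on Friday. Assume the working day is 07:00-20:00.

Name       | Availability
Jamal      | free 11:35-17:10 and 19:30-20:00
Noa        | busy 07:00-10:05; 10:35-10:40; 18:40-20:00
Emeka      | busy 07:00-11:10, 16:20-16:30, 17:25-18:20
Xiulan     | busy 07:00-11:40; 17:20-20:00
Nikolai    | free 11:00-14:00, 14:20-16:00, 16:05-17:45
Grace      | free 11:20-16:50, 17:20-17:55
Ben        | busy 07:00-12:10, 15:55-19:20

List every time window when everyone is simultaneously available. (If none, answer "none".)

Jamal free: 11:35-17:10, 19:30-20:00.
Noa free: 10:05-10:35, 10:40-18:40 (invert busy blocks within the working day).
Emeka free: 11:10-16:20, 16:30-17:25, 18:20-20:00 (invert busy blocks within the working day).
Xiulan free: 11:40-17:20 (invert busy blocks within the working day).
Nikolai free: 11:00-14:00, 14:20-16:00, 16:05-17:45.
Grace free: 11:20-16:50, 17:20-17:55.
Ben free: 12:10-15:55, 19:20-20:00 (invert busy blocks within the working day).
Jamal ∩ Noa: 11:35-17:10.
Jamal ∩ Noa ∩ Emeka: 11:35-16:20, 16:30-17:10.
Jamal ∩ Noa ∩ Emeka ∩ Xiulan: 11:40-16:20, 16:30-17:10.
Jamal ∩ Noa ∩ Emeka ∩ Xiulan ∩ Nikolai: 11:40-14:00, 14:20-16:00, 16:05-16:20, 16:30-17:10.
Jamal ∩ Noa ∩ Emeka ∩ Xiulan ∩ Nikolai ∩ Grace: 11:40-14:00, 14:20-16:00, 16:05-16:20, 16:30-16:50.
Jamal ∩ Noa ∩ Emeka ∩ Xiulan ∩ Nikolai ∩ Grace ∩ Ben: 12:10-14:00, 14:20-15:55.

12:10-14:00, 14:20-15:55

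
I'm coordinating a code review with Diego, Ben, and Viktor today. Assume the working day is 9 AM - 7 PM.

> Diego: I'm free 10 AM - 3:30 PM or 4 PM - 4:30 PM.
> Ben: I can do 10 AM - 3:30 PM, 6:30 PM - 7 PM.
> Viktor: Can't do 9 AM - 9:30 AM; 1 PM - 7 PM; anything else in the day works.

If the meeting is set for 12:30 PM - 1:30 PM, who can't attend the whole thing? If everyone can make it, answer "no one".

Diego free: 10:00-15:30, 16:00-16:30.
Ben free: 10:00-15:30, 18:30-19:00.
Viktor free: 09:30-13:00 (invert busy blocks within the working day).
Diego: free for 12:30-13:30. Ben: free for 12:30-13:30. Viktor: not fully free for 12:30-13:30.

Viktor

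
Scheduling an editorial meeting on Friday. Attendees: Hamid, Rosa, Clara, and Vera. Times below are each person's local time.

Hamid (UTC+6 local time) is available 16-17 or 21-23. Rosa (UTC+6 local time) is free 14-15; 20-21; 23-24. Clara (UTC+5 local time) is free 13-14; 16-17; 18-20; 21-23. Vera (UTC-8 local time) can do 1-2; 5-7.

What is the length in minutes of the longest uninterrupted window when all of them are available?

Hamid in UTC: 10:00-11:00, 15:00-17:00 (subtract 6h to convert from UTC+6).
Rosa in UTC: 08:00-09:00, 14:00-15:00, 17:00-18:00 (subtract 6h to convert from UTC+6).
Clara in UTC: 08:00-09:00, 11:00-12:00, 13:00-15:00, 16:00-18:00 (subtract 5h to convert from UTC+5).
Vera in UTC: 09:00-10:00, 13:00-15:00 (add 8h to convert from UTC-8).
Hamid ∩ Rosa: ∅.
Hamid ∩ Rosa ∩ Clara: ∅.
Hamid ∩ Rosa ∩ Clara ∩ Vera: ∅.
There is no time when everyone is free.
No common window exists, so the longest block is 0 minutes.

0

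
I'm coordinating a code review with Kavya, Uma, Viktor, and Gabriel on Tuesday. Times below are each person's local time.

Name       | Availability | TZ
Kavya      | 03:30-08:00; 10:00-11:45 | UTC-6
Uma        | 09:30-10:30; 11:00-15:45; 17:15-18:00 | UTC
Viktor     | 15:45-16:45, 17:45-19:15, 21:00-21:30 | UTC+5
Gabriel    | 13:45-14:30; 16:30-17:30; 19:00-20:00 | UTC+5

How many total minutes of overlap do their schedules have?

15

Kavya in UTC: 09:30-14:00, 16:00-17:45 (add 6h to convert from UTC-6).
Uma in UTC: 09:30-10:30, 11:00-15:45, 17:15-18:00.
Viktor in UTC: 10:45-11:45, 12:45-14:15, 16:00-16:30 (subtract 5h to convert from UTC+5).
Gabriel in UTC: 08:45-09:30, 11:30-12:30, 14:00-15:00 (subtract 5h to convert from UTC+5).
Kavya ∩ Uma: 09:30-10:30, 11:00-14:00, 17:15-17:45.
Kavya ∩ Uma ∩ Viktor: 11:00-11:45, 12:45-14:00.
Kavya ∩ Uma ∩ Viktor ∩ Gabriel: 11:30-11:45.
So the common availability across everyone is 11:30-11:45.
That's a single block of 15 minutes.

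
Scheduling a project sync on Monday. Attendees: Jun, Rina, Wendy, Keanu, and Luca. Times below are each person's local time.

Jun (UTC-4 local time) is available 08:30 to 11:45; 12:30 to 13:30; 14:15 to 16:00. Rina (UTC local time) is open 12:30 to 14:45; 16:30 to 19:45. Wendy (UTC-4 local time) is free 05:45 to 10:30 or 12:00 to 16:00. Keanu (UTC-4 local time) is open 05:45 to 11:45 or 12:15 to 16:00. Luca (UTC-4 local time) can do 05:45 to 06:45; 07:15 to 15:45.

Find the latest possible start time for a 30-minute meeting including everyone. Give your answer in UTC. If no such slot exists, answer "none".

Jun in UTC: 12:30-15:45, 16:30-17:30, 18:15-20:00 (add 4h to convert from UTC-4).
Rina in UTC: 12:30-14:45, 16:30-19:45.
Wendy in UTC: 09:45-14:30, 16:00-20:00 (add 4h to convert from UTC-4).
Keanu in UTC: 09:45-15:45, 16:15-20:00 (add 4h to convert from UTC-4).
Luca in UTC: 09:45-10:45, 11:15-19:45 (add 4h to convert from UTC-4).
Jun ∩ Rina: 12:30-14:45, 16:30-17:30, 18:15-19:45.
Jun ∩ Rina ∩ Wendy: 12:30-14:30, 16:30-17:30, 18:15-19:45.
Jun ∩ Rina ∩ Wendy ∩ Keanu: 12:30-14:30, 16:30-17:30, 18:15-19:45.
Jun ∩ Rina ∩ Wendy ∩ Keanu ∩ Luca: 12:30-14:30, 16:30-17:30, 18:15-19:45.
Those are the intersection windows.
The last common window of at least 30 minutes is 18:15-19:45; a 30-minute meeting can start as late as 19:15 and still end by 19:45.

19:15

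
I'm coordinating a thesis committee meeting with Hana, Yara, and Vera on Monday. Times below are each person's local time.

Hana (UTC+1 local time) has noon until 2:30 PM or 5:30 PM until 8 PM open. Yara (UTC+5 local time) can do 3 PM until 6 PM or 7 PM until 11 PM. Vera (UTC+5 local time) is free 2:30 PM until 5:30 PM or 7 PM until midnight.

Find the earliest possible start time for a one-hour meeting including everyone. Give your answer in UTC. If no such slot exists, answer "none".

11:00

Hana in UTC: 11:00-13:30, 16:30-19:00 (subtract 1h to convert from UTC+1).
Yara in UTC: 10:00-13:00, 14:00-18:00 (subtract 5h to convert from UTC+5).
Vera in UTC: 09:30-12:30, 14:00-19:00 (subtract 5h to convert from UTC+5).
Hana ∩ Yara: 11:00-13:00, 16:30-18:00.
Hana ∩ Yara ∩ Vera: 11:00-12:30, 16:30-18:00.
Those are the intersection windows.
The first common window of at least 60 minutes is 11:00-12:30, so the earliest start is 11:00.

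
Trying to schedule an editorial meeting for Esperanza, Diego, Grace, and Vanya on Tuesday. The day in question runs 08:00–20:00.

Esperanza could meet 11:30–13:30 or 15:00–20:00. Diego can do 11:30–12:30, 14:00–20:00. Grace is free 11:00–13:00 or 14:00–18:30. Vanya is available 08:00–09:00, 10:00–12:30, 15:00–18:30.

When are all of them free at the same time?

11:30-12:30, 15:00-18:30

Esperanza ∩ Diego: 11:30-12:30, 15:00-20:00.
Esperanza ∩ Diego ∩ Grace: 11:30-12:30, 15:00-18:30.
Esperanza ∩ Diego ∩ Grace ∩ Vanya: 11:30-12:30, 15:00-18:30.
So the common availability across everyone is 11:30-12:30, 15:00-18:30.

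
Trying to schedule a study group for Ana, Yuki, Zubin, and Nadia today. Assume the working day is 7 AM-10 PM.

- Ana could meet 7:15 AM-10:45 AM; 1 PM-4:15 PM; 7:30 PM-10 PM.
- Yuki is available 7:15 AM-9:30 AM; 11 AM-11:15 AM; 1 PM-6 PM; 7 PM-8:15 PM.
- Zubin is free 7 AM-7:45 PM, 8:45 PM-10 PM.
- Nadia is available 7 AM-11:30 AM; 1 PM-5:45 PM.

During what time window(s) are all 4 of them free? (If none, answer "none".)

Ana ∩ Yuki: 07:15-09:30, 13:00-16:15, 19:30-20:15.
Ana ∩ Yuki ∩ Zubin: 07:15-09:30, 13:00-16:15, 19:30-19:45.
Ana ∩ Yuki ∩ Zubin ∩ Nadia: 07:15-09:30, 13:00-16:15.

07:15-09:30, 13:00-16:15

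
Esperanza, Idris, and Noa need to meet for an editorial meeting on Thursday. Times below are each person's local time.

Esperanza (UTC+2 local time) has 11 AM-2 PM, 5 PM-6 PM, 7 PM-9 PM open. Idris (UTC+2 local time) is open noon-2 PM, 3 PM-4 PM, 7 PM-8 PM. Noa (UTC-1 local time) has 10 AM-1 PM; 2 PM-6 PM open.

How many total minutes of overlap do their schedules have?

Esperanza in UTC: 09:00-12:00, 15:00-16:00, 17:00-19:00 (subtract 2h to convert from UTC+2).
Idris in UTC: 10:00-12:00, 13:00-14:00, 17:00-18:00 (subtract 2h to convert from UTC+2).
Noa in UTC: 11:00-14:00, 15:00-19:00 (add 1h to convert from UTC-1).
Esperanza ∩ Idris: 10:00-12:00, 17:00-18:00.
Esperanza ∩ Idris ∩ Noa: 11:00-12:00, 17:00-18:00.
Those are the intersection windows.
Summing the common windows: 60 + 60 = 120 minutes.

120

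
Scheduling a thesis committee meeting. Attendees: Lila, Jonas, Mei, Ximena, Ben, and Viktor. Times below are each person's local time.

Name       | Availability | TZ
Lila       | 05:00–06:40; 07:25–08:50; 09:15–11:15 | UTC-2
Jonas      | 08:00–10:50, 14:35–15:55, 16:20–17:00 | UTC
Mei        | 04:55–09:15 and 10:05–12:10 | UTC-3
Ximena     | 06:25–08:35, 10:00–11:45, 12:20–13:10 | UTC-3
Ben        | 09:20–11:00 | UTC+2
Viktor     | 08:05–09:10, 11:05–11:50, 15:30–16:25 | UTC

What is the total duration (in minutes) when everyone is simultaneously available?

0

Lila in UTC: 07:00-08:40, 09:25-10:50, 11:15-13:15 (add 2h to convert from UTC-2).
Jonas in UTC: 08:00-10:50, 14:35-15:55, 16:20-17:00.
Mei in UTC: 07:55-12:15, 13:05-15:10 (add 3h to convert from UTC-3).
Ximena in UTC: 09:25-11:35, 13:00-14:45, 15:20-16:10 (add 3h to convert from UTC-3).
Ben in UTC: 07:20-09:00 (subtract 2h to convert from UTC+2).
Viktor in UTC: 08:05-09:10, 11:05-11:50, 15:30-16:25.
Lila ∩ Jonas: 08:00-08:40, 09:25-10:50.
Lila ∩ Jonas ∩ Mei: 08:00-08:40, 09:25-10:50.
Lila ∩ Jonas ∩ Mei ∩ Ximena: 09:25-10:50.
Lila ∩ Jonas ∩ Mei ∩ Ximena ∩ Ben: ∅.
Lila ∩ Jonas ∩ Mei ∩ Ximena ∩ Ben ∩ Viktor: ∅.
There is no time when everyone is free.
There is no common window, so the total is 0 minutes.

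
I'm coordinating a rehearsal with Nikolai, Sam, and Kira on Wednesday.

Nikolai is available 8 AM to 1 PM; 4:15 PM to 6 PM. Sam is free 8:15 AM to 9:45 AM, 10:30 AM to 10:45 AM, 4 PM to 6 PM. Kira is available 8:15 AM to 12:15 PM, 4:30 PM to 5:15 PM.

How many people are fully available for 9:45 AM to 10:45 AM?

2

Nikolai and Kira can make the full 09:45-10:45 slot — that's 2.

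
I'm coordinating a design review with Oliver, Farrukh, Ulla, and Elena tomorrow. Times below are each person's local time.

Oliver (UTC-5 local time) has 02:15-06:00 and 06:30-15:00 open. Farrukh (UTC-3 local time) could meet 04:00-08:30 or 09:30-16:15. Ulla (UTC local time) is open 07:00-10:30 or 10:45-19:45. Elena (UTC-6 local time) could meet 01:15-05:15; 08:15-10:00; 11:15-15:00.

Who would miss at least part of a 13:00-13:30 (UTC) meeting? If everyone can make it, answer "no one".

Elena

Oliver in UTC: 07:15-11:00, 11:30-20:00 (add 5h to convert from UTC-5).
Farrukh in UTC: 07:00-11:30, 12:30-19:15 (add 3h to convert from UTC-3).
Ulla in UTC: 07:00-10:30, 10:45-19:45.
Elena in UTC: 07:15-11:15, 14:15-16:00, 17:15-21:00 (add 6h to convert from UTC-6).
Oliver: free for 13:00-13:30. Farrukh: free for 13:00-13:30. Ulla: free for 13:00-13:30. Elena: not fully free for 13:00-13:30.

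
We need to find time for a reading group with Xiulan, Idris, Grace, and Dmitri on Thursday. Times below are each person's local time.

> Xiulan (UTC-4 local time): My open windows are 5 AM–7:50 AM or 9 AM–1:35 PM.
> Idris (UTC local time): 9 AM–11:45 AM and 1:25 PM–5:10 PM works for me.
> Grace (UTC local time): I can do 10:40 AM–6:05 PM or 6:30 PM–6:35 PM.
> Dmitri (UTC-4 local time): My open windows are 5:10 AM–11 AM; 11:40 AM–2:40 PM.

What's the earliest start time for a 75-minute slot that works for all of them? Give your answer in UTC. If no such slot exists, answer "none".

Xiulan in UTC: 09:00-11:50, 13:00-17:35 (add 4h to convert from UTC-4).
Idris in UTC: 09:00-11:45, 13:25-17:10.
Grace in UTC: 10:40-18:05, 18:30-18:35.
Dmitri in UTC: 09:10-15:00, 15:40-18:40 (add 4h to convert from UTC-4).
Xiulan ∩ Idris: 09:00-11:45, 13:25-17:10.
Xiulan ∩ Idris ∩ Grace: 10:40-11:45, 13:25-17:10.
Xiulan ∩ Idris ∩ Grace ∩ Dmitri: 10:40-11:45, 13:25-15:00, 15:40-17:10.
The first common window of at least 75 minutes is 13:25-15:00, so the earliest start is 13:25.

13:25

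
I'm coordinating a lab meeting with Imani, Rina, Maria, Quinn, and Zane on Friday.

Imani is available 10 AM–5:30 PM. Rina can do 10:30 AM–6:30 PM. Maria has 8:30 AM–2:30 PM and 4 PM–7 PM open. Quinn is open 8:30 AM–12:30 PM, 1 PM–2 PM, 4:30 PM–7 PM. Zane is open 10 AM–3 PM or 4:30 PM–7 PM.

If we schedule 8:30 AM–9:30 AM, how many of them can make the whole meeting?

Maria and Quinn can make the full 08:30-09:30 slot — that's 2.

2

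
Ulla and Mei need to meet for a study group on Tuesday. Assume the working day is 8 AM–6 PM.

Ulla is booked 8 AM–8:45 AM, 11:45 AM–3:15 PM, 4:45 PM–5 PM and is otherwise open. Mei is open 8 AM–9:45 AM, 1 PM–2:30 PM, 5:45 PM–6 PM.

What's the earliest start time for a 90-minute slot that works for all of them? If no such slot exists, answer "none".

none

Ulla free: 08:45-11:45, 15:15-16:45, 17:00-18:00 (invert busy blocks within the working day).
Mei free: 08:00-09:45, 13:00-14:30, 17:45-18:00.
Ulla ∩ Mei: 08:45-09:45, 17:45-18:00.
No common window is at least 90 minutes long.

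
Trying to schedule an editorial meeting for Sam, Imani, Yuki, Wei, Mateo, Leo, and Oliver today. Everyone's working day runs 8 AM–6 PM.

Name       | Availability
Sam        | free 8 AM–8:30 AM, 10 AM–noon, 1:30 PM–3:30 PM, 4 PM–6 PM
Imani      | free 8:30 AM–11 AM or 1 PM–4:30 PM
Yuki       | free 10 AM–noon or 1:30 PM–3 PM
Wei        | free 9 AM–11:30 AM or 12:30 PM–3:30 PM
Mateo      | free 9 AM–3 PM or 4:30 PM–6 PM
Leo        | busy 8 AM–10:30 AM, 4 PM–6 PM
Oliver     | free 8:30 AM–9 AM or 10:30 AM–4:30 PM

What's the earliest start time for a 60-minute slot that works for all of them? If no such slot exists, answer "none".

Sam free: 08:00-08:30, 10:00-12:00, 13:30-15:30, 16:00-18:00.
Imani free: 08:30-11:00, 13:00-16:30.
Yuki free: 10:00-12:00, 13:30-15:00.
Wei free: 09:00-11:30, 12:30-15:30.
Mateo free: 09:00-15:00, 16:30-18:00.
Leo free: 10:30-16:00 (invert busy blocks within the working day).
Oliver free: 08:30-09:00, 10:30-16:30.
Sam ∩ Imani: 10:00-11:00, 13:30-15:30, 16:00-16:30.
Sam ∩ Imani ∩ Yuki: 10:00-11:00, 13:30-15:00.
Sam ∩ Imani ∩ Yuki ∩ Wei: 10:00-11:00, 13:30-15:00.
Sam ∩ Imani ∩ Yuki ∩ Wei ∩ Mateo: 10:00-11:00, 13:30-15:00.
Sam ∩ Imani ∩ Yuki ∩ Wei ∩ Mateo ∩ Leo: 10:30-11:00, 13:30-15:00.
Sam ∩ Imani ∩ Yuki ∩ Wei ∩ Mateo ∩ Leo ∩ Oliver: 10:30-11:00, 13:30-15:00.
The first common window of at least 60 minutes is 13:30-15:00, so the earliest start is 13:30.

13:30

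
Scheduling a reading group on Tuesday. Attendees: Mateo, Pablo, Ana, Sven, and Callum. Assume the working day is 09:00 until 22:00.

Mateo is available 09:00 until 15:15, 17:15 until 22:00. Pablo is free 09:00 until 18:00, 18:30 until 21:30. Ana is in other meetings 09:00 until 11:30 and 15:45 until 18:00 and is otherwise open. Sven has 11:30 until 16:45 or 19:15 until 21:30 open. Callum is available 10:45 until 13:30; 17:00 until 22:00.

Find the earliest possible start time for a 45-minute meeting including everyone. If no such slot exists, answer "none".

11:30

Mateo free: 09:00-15:15, 17:15-22:00.
Pablo free: 09:00-18:00, 18:30-21:30.
Ana free: 11:30-15:45, 18:00-22:00 (invert busy blocks within the working day).
Sven free: 11:30-16:45, 19:15-21:30.
Callum free: 10:45-13:30, 17:00-22:00.
Mateo ∩ Pablo: 09:00-15:15, 17:15-18:00, 18:30-21:30.
Mateo ∩ Pablo ∩ Ana: 11:30-15:15, 18:30-21:30.
Mateo ∩ Pablo ∩ Ana ∩ Sven: 11:30-15:15, 19:15-21:30.
Mateo ∩ Pablo ∩ Ana ∩ Sven ∩ Callum: 11:30-13:30, 19:15-21:30.
The first common window of at least 45 minutes is 11:30-13:30, so the earliest start is 11:30.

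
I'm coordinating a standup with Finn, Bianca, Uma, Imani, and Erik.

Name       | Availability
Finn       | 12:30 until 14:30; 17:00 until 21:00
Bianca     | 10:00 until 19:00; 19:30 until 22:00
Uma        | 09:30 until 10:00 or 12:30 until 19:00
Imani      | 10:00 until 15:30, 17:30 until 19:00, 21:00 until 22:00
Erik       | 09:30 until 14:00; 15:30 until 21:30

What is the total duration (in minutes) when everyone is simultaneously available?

Finn ∩ Bianca: 12:30-14:30, 17:00-19:00, 19:30-21:00.
Finn ∩ Bianca ∩ Uma: 12:30-14:30, 17:00-19:00.
Finn ∩ Bianca ∩ Uma ∩ Imani: 12:30-14:30, 17:30-19:00.
Finn ∩ Bianca ∩ Uma ∩ Imani ∩ Erik: 12:30-14:00, 17:30-19:00.
Summing the common windows: 90 + 90 = 180 minutes.

180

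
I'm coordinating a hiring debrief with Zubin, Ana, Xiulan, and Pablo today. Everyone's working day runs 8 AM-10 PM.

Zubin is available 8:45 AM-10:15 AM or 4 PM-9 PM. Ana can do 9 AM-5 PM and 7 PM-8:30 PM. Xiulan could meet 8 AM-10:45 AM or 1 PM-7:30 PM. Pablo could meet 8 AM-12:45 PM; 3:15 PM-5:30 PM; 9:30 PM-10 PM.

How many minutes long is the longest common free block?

75

Zubin ∩ Ana: 09:00-10:15, 16:00-17:00, 19:00-20:30.
Zubin ∩ Ana ∩ Xiulan: 09:00-10:15, 16:00-17:00, 19:00-19:30.
Zubin ∩ Ana ∩ Xiulan ∩ Pablo: 09:00-10:15, 16:00-17:00.
The longest is 09:00-10:15 at 75 minutes.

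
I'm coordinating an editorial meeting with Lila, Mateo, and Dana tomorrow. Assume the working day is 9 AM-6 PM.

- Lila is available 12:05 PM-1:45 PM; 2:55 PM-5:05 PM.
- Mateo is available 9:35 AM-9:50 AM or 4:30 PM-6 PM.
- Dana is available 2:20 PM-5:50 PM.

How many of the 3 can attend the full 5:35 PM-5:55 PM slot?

Mateo can make the full 17:35-17:55 slot — that's 1.

1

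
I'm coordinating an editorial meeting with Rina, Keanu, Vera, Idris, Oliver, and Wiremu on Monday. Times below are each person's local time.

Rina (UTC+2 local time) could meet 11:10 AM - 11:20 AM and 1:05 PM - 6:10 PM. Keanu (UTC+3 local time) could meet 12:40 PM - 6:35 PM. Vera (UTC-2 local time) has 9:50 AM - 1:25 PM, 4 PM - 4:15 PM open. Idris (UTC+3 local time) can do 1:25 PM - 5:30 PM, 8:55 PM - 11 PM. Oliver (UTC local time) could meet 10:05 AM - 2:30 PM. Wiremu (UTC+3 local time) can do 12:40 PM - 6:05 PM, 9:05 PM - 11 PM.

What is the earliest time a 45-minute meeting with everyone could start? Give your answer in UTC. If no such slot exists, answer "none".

11:50

Rina in UTC: 09:10-09:20, 11:05-16:10 (subtract 2h to convert from UTC+2).
Keanu in UTC: 09:40-15:35 (subtract 3h to convert from UTC+3).
Vera in UTC: 11:50-15:25, 18:00-18:15 (add 2h to convert from UTC-2).
Idris in UTC: 10:25-14:30, 17:55-20:00 (subtract 3h to convert from UTC+3).
Oliver in UTC: 10:05-14:30.
Wiremu in UTC: 09:40-15:05, 18:05-20:00 (subtract 3h to convert from UTC+3).
Rina ∩ Keanu: 11:05-15:35.
Rina ∩ Keanu ∩ Vera: 11:50-15:25.
Rina ∩ Keanu ∩ Vera ∩ Idris: 11:50-14:30.
Rina ∩ Keanu ∩ Vera ∩ Idris ∩ Oliver: 11:50-14:30.
Rina ∩ Keanu ∩ Vera ∩ Idris ∩ Oliver ∩ Wiremu: 11:50-14:30.
Those are the intersection windows.
The first common window of at least 45 minutes is 11:50-14:30, so the earliest start is 11:50.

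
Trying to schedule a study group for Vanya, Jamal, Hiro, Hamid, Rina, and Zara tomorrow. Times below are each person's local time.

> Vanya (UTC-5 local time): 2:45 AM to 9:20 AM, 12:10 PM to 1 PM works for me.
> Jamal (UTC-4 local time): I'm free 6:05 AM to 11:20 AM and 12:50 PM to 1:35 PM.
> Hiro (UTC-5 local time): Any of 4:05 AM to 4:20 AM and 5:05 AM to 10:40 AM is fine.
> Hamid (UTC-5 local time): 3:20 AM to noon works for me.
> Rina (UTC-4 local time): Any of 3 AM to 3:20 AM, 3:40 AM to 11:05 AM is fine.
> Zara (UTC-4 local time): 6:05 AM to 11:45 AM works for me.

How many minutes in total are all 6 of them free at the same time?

Vanya in UTC: 07:45-14:20, 17:10-18:00 (add 5h to convert from UTC-5).
Jamal in UTC: 10:05-15:20, 16:50-17:35 (add 4h to convert from UTC-4).
Hiro in UTC: 09:05-09:20, 10:05-15:40 (add 5h to convert from UTC-5).
Hamid in UTC: 08:20-17:00 (add 5h to convert from UTC-5).
Rina in UTC: 07:00-07:20, 07:40-15:05 (add 4h to convert from UTC-4).
Zara in UTC: 10:05-15:45 (add 4h to convert from UTC-4).
Vanya ∩ Jamal: 10:05-14:20, 17:10-17:35.
Vanya ∩ Jamal ∩ Hiro: 10:05-14:20.
Vanya ∩ Jamal ∩ Hiro ∩ Hamid: 10:05-14:20.
Vanya ∩ Jamal ∩ Hiro ∩ Hamid ∩ Rina: 10:05-14:20.
Vanya ∩ Jamal ∩ Hiro ∩ Hamid ∩ Rina ∩ Zara: 10:05-14:20.
So the common availability across everyone is 10:05-14:20.
That's a single block of 255 minutes.

255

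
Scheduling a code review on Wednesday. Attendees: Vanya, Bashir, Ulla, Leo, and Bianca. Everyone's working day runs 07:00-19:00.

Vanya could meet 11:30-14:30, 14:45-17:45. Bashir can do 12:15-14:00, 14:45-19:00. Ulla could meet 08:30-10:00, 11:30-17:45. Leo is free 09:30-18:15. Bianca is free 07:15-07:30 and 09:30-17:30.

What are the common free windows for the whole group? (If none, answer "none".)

12:15-14:00, 14:45-17:30

Vanya ∩ Bashir: 12:15-14:00, 14:45-17:45.
Vanya ∩ Bashir ∩ Ulla: 12:15-14:00, 14:45-17:45.
Vanya ∩ Bashir ∩ Ulla ∩ Leo: 12:15-14:00, 14:45-17:45.
Vanya ∩ Bashir ∩ Ulla ∩ Leo ∩ Bianca: 12:15-14:00, 14:45-17:30.
So the common availability across everyone is 12:15-14:00, 14:45-17:30.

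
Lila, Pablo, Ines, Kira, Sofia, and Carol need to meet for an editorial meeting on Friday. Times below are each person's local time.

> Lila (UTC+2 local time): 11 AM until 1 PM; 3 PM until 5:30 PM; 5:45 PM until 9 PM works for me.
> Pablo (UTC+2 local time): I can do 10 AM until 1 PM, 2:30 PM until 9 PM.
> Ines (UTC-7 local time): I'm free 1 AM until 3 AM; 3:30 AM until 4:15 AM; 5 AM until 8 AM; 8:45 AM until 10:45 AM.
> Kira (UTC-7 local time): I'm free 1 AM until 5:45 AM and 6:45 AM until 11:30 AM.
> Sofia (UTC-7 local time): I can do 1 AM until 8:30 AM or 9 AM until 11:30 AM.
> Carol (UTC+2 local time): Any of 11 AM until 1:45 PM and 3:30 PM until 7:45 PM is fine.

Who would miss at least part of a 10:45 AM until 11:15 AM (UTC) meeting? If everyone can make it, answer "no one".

Lila in UTC: 09:00-11:00, 13:00-15:30, 15:45-19:00 (subtract 2h to convert from UTC+2).
Pablo in UTC: 08:00-11:00, 12:30-19:00 (subtract 2h to convert from UTC+2).
Ines in UTC: 08:00-10:00, 10:30-11:15, 12:00-15:00, 15:45-17:45 (add 7h to convert from UTC-7).
Kira in UTC: 08:00-12:45, 13:45-18:30 (add 7h to convert from UTC-7).
Sofia in UTC: 08:00-15:30, 16:00-18:30 (add 7h to convert from UTC-7).
Carol in UTC: 09:00-11:45, 13:30-17:45 (subtract 2h to convert from UTC+2).
Lila: not fully free for 10:45-11:15. Pablo: not fully free for 10:45-11:15. Ines: free for 10:45-11:15. Kira: free for 10:45-11:15. Sofia: free for 10:45-11:15. Carol: free for 10:45-11:15.

Lila, Pablo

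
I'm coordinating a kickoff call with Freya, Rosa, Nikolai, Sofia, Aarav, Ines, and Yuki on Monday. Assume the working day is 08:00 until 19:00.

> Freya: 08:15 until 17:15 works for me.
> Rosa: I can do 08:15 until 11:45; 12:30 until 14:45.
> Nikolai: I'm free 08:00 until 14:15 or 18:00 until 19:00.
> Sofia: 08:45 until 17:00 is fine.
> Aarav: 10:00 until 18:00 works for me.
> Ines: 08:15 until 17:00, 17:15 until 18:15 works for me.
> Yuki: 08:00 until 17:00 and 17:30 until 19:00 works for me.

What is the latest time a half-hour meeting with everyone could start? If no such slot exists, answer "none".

13:45

Freya ∩ Rosa: 08:15-11:45, 12:30-14:45.
Freya ∩ Rosa ∩ Nikolai: 08:15-11:45, 12:30-14:15.
Freya ∩ Rosa ∩ Nikolai ∩ Sofia: 08:45-11:45, 12:30-14:15.
Freya ∩ Rosa ∩ Nikolai ∩ Sofia ∩ Aarav: 10:00-11:45, 12:30-14:15.
Freya ∩ Rosa ∩ Nikolai ∩ Sofia ∩ Aarav ∩ Ines: 10:00-11:45, 12:30-14:15.
Freya ∩ Rosa ∩ Nikolai ∩ Sofia ∩ Aarav ∩ Ines ∩ Yuki: 10:00-11:45, 12:30-14:15.
So the common availability across everyone is 10:00-11:45, 12:30-14:15.
The last common window of at least 30 minutes is 12:30-14:15; a 30-minute meeting can start as late as 13:45 and still end by 14:15.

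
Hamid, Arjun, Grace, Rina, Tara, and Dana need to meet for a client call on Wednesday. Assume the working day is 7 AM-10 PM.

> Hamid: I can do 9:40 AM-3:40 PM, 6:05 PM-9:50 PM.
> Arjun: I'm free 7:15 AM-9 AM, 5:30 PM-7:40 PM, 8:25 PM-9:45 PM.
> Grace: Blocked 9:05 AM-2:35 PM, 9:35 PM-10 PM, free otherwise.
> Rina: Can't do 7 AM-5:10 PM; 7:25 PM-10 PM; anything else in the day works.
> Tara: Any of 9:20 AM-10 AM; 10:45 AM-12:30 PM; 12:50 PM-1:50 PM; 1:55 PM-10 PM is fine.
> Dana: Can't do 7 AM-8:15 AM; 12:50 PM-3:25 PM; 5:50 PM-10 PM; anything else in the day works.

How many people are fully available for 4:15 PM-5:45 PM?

3

Hamid free: 09:40-15:40, 18:05-21:50.
Arjun free: 07:15-09:00, 17:30-19:40, 20:25-21:45.
Grace free: 07:00-09:05, 14:35-21:35 (invert busy blocks within the working day).
Rina free: 17:10-19:25 (invert busy blocks within the working day).
Tara free: 09:20-10:00, 10:45-12:30, 12:50-13:50, 13:55-22:00.
Dana free: 08:15-12:50, 15:25-17:50 (invert busy blocks within the working day).
Grace, Tara, and Dana can make the full 16:15-17:45 slot — that's 3.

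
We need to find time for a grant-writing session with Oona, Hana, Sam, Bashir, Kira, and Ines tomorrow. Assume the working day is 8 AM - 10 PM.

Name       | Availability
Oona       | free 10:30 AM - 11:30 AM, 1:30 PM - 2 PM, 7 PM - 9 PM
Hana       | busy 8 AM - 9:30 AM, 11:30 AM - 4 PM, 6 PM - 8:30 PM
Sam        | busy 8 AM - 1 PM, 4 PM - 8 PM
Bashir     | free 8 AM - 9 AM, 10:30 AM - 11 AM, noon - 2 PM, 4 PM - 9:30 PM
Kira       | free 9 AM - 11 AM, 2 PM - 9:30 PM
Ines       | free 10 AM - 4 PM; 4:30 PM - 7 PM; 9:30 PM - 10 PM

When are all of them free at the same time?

Oona free: 10:30-11:30, 13:30-14:00, 19:00-21:00.
Hana free: 09:30-11:30, 16:00-18:00, 20:30-22:00 (invert busy blocks within the working day).
Sam free: 13:00-16:00, 20:00-22:00 (invert busy blocks within the working day).
Bashir free: 08:00-09:00, 10:30-11:00, 12:00-14:00, 16:00-21:30.
Kira free: 09:00-11:00, 14:00-21:30.
Ines free: 10:00-16:00, 16:30-19:00, 21:30-22:00.
Oona ∩ Hana: 10:30-11:30, 20:30-21:00.
Oona ∩ Hana ∩ Sam: 20:30-21:00.
Oona ∩ Hana ∩ Sam ∩ Bashir: 20:30-21:00.
Oona ∩ Hana ∩ Sam ∩ Bashir ∩ Kira: 20:30-21:00.
Oona ∩ Hana ∩ Sam ∩ Bashir ∩ Kira ∩ Ines: ∅.
There is no time when everyone is free.

none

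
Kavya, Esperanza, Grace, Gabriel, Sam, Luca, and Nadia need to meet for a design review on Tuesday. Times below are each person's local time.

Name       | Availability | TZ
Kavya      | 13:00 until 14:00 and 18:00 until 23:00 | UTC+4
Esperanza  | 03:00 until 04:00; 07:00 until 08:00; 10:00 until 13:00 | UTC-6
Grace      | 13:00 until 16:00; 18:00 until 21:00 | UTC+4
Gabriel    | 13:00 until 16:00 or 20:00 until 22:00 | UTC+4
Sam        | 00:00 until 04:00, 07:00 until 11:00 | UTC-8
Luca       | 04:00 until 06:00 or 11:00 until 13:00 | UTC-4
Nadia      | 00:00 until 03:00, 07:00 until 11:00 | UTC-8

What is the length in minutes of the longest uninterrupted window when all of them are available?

Kavya in UTC: 09:00-10:00, 14:00-19:00 (subtract 4h to convert from UTC+4).
Esperanza in UTC: 09:00-10:00, 13:00-14:00, 16:00-19:00 (add 6h to convert from UTC-6).
Grace in UTC: 09:00-12:00, 14:00-17:00 (subtract 4h to convert from UTC+4).
Gabriel in UTC: 09:00-12:00, 16:00-18:00 (subtract 4h to convert from UTC+4).
Sam in UTC: 08:00-12:00, 15:00-19:00 (add 8h to convert from UTC-8).
Luca in UTC: 08:00-10:00, 15:00-17:00 (add 4h to convert from UTC-4).
Nadia in UTC: 08:00-11:00, 15:00-19:00 (add 8h to convert from UTC-8).
Kavya ∩ Esperanza: 09:00-10:00, 16:00-19:00.
Kavya ∩ Esperanza ∩ Grace: 09:00-10:00, 16:00-17:00.
Kavya ∩ Esperanza ∩ Grace ∩ Gabriel: 09:00-10:00, 16:00-17:00.
Kavya ∩ Esperanza ∩ Grace ∩ Gabriel ∩ Sam: 09:00-10:00, 16:00-17:00.
Kavya ∩ Esperanza ∩ Grace ∩ Gabriel ∩ Sam ∩ Luca: 09:00-10:00, 16:00-17:00.
Kavya ∩ Esperanza ∩ Grace ∩ Gabriel ∩ Sam ∩ Luca ∩ Nadia: 09:00-10:00, 16:00-17:00.
The longest is 09:00-10:00 at 60 minutes.

60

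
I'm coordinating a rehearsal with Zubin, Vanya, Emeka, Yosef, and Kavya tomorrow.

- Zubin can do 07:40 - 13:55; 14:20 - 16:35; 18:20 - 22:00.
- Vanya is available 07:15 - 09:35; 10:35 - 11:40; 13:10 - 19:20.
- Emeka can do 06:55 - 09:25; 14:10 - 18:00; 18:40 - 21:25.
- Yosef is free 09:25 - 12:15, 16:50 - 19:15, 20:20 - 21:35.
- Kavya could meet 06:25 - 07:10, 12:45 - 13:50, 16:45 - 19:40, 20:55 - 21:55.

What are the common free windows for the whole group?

18:40-19:15

Zubin ∩ Vanya: 07:40-09:35, 10:35-11:40, 13:10-13:55, 14:20-16:35, 18:20-19:20.
Zubin ∩ Vanya ∩ Emeka: 07:40-09:25, 14:20-16:35, 18:40-19:20.
Zubin ∩ Vanya ∩ Emeka ∩ Yosef: 18:40-19:15.
Zubin ∩ Vanya ∩ Emeka ∩ Yosef ∩ Kavya: 18:40-19:15.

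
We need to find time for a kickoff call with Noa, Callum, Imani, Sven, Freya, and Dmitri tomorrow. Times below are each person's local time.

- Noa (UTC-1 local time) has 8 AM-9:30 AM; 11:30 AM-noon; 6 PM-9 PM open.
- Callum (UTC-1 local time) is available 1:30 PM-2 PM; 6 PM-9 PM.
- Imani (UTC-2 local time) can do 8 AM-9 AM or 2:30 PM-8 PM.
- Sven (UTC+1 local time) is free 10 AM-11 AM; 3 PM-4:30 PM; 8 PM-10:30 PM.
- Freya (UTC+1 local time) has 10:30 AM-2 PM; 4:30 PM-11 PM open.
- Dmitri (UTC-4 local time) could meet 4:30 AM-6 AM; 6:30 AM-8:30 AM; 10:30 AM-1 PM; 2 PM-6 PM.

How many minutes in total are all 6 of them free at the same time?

150

Noa in UTC: 09:00-10:30, 12:30-13:00, 19:00-22:00 (add 1h to convert from UTC-1).
Callum in UTC: 14:30-15:00, 19:00-22:00 (add 1h to convert from UTC-1).
Imani in UTC: 10:00-11:00, 16:30-22:00 (add 2h to convert from UTC-2).
Sven in UTC: 09:00-10:00, 14:00-15:30, 19:00-21:30 (subtract 1h to convert from UTC+1).
Freya in UTC: 09:30-13:00, 15:30-22:00 (subtract 1h to convert from UTC+1).
Dmitri in UTC: 08:30-10:00, 10:30-12:30, 14:30-17:00, 18:00-22:00 (add 4h to convert from UTC-4).
Noa ∩ Callum: 19:00-22:00.
Noa ∩ Callum ∩ Imani: 19:00-22:00.
Noa ∩ Callum ∩ Imani ∩ Sven: 19:00-21:30.
Noa ∩ Callum ∩ Imani ∩ Sven ∩ Freya: 19:00-21:30.
Noa ∩ Callum ∩ Imani ∩ Sven ∩ Freya ∩ Dmitri: 19:00-21:30.
That's a single block of 150 minutes.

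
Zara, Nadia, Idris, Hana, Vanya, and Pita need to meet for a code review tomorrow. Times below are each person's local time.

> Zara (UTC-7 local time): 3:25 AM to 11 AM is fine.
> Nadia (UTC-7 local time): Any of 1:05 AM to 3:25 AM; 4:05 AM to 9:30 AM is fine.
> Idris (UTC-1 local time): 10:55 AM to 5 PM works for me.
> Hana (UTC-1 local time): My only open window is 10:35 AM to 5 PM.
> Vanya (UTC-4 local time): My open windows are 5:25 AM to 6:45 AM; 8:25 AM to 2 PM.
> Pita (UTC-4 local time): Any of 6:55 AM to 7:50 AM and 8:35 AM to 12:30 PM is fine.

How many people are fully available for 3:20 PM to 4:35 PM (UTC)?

4

Zara in UTC: 10:25-18:00 (add 7h to convert from UTC-7).
Nadia in UTC: 08:05-10:25, 11:05-16:30 (add 7h to convert from UTC-7).
Idris in UTC: 11:55-18:00 (add 1h to convert from UTC-1).
Hana in UTC: 11:35-18:00 (add 1h to convert from UTC-1).
Vanya in UTC: 09:25-10:45, 12:25-18:00 (add 4h to convert from UTC-4).
Pita in UTC: 10:55-11:50, 12:35-16:30 (add 4h to convert from UTC-4).
Zara, Idris, Hana, and Vanya can make the full 15:20-16:35 slot — that's 4.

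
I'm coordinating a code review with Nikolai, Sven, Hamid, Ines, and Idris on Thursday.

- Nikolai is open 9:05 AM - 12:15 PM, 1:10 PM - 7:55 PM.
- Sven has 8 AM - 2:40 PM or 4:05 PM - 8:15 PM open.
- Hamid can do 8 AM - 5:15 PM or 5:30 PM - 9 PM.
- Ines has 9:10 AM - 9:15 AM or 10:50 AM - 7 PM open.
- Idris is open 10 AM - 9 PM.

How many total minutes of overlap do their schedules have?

335

Nikolai ∩ Sven: 09:05-12:15, 13:10-14:40, 16:05-19:55.
Nikolai ∩ Sven ∩ Hamid: 09:05-12:15, 13:10-14:40, 16:05-17:15, 17:30-19:55.
Nikolai ∩ Sven ∩ Hamid ∩ Ines: 09:10-09:15, 10:50-12:15, 13:10-14:40, 16:05-17:15, 17:30-19:00.
Nikolai ∩ Sven ∩ Hamid ∩ Ines ∩ Idris: 10:50-12:15, 13:10-14:40, 16:05-17:15, 17:30-19:00.
Those are the intersection windows.
Summing the common windows: 85 + 90 + 70 + 90 = 335 minutes.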